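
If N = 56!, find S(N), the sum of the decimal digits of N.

333

56! = 710998587804863451854045647463724949736497978881168458687447040000000000000
Sum of its 75 digits: 333.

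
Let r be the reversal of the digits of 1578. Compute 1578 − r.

-7173

Reverse of 1578 is 8751.
1578 − 8751 = -7173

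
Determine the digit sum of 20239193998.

55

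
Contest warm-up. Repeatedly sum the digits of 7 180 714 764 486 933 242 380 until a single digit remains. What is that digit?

7+1+8+0+7+1+4+7+6+4+4+8+6+9+3+3+2+4+2+3+8+0 = 97
9+7 = 16
1+6 = 7
(Equivalently, 7 180 714 764 486 933 242 380 mod 9 = 7.)

7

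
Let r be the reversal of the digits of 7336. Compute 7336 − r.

Reverse of 7336 is 6337.
7336 − 6337 = 999

999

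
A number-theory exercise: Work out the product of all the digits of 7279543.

7×2×7×9×5×4×3 = 52920

52920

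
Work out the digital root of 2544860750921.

8

2+5+4+4+8+6+0+7+5+0+9+2+1 = 53
5+3 = 8
(Equivalently, 2544860750921 mod 9 = 8.)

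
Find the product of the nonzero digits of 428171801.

3584

4×2×8×1×7×1×8×1 = 3584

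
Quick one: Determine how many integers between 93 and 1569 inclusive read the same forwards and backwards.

97

The integers in [93, 1569] that read the same forwards and backwards: 99, 101, 111, 121, 131, 141, …, 1441, 1551.
97 qualify.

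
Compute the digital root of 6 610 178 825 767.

6+6+1+0+1+7+8+8+2+5+7+6+7 = 64
6+4 = 10
1+0 = 1

1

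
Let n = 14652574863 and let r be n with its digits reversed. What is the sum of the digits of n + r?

21

Reversal of 14652574863 is 36847525641; 14652574863 + 36847525641 = 51500100504.
Digit sum of 51500100504: 5+1+5+0+0+1+0+0+5+0+4 = 21.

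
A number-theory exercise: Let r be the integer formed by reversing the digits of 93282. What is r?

Reversing 93282 gives 28239.

28239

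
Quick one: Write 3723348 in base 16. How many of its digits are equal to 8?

1

3723348 in base 16 is 38D054.
The digit 8 appears 1 time.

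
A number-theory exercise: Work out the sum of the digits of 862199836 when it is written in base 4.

16

862199836 in base 4 is 303121002000130.
Digit sum: 3+0+3+1+2+1+0+0+2+0+0+0+1+3+0 = 16.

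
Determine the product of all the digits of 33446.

864

3×3×4×4×6 = 864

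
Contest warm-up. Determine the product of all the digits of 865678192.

8×6×5×6×7×8×1×9×2 = 1451520

1451520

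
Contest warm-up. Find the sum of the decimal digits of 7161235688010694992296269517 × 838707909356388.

177

7161235688010694992296269517 × 838707909356388 = 6006185012299804831004330882017992853624596
Sum of its 43 digits: 177.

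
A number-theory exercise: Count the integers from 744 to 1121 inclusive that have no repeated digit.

236

The integers in [744, 1121] that have no repeated digit: 745, 746, 748, 749, 750, 751, …, 1097, 1098.
236 qualify.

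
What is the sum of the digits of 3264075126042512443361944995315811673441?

3+2+6+4+0+7+5+1+2+6+0+4+2+5+1+2+4+4+3+3+6+1+9+4+4+9+9+5+3+1+5+8+1+1+6+7+3+4+4+1 = 155

155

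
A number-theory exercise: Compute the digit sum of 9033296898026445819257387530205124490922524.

9+0+3+3+2+9+6+8+9+8+0+2+6+4+4+5+8+1+9+2+5+7+3+8+7+5+3+0+2+0+5+1+2+4+4+9+0+9+2+2+5+2+4 = 187

187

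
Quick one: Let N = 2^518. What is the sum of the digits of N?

2^518 = 858099707516326214372737599885174152158679412517913176174307932398192897924707006515319955082681819372162038923935107254640248499964580476571753536389382144
Sum of its 156 digits: 733.

733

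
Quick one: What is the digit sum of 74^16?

115

74^16 = 808551180810136214718004658176
Sum of its 30 digits: 115.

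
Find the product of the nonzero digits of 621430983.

6×2×1×4×3×9×8×3 = 31104

31104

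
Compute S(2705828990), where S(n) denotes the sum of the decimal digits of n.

2+7+0+5+8+2+8+9+9+0 = 50

50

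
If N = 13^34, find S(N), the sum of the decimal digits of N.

13^34 = 74829695578286078013428929473144712489
Sum of its 38 digits: 193.

193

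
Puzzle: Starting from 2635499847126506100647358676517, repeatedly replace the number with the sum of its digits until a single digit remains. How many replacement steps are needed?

2

2635499847126506100647358676517 → 143 → 8 (2 steps)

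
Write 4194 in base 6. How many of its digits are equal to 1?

1

4194 in base 6 is 31230.
The digit 1 appears 1 time.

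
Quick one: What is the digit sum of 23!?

99

23! = 25852016738884976640000
Sum of its 23 digits: 99.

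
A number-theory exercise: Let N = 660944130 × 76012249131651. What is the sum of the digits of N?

660944130 × 76012249131651 = 50239849871662325658630
Sum of its 23 digits: 108.

108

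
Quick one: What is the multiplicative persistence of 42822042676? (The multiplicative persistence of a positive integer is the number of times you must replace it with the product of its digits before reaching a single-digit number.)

1

42822042676 → 0 (1 step)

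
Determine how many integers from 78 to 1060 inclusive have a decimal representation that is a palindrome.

The integers in [78, 1060] that have a decimal representation that is a palindrome: 88, 99, 101, 111, 121, 131, …, 999, 1001.
93 qualify.

93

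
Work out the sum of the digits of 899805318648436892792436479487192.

183

8+9+9+8+0+5+3+1+8+6+4+8+4+3+6+8+9+2+7+9+2+4+3+6+4+7+9+4+8+7+1+9+2 = 183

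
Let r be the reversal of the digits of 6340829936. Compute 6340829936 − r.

-58450500

Reverse of 6340829936 is 6399280436.
6340829936 − 6399280436 = -58450500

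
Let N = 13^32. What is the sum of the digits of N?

169

13^32 = 442779263776840698304313192148785281
Sum of its 36 digits: 169.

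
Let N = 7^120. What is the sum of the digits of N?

460

7^120 = 258086210989349276047917817413172383631691140276099547911280598425927853437317437263620645695945672001
Sum of its 102 digits: 460.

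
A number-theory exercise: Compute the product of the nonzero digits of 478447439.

2709504

4×7×8×4×4×7×4×3×9 = 2709504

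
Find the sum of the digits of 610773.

6+1+0+7+7+3 = 24

24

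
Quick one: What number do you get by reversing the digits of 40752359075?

57095325704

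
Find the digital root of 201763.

1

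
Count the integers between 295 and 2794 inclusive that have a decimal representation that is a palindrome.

88

The integers in [295, 2794] that have a decimal representation that is a palindrome: 303, 313, 323, 333, 343, 353, …, 2662, 2772.
88 qualify.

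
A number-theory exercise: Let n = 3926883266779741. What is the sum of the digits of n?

88

3+9+2+6+8+8+3+2+6+6+7+7+9+7+4+1 = 88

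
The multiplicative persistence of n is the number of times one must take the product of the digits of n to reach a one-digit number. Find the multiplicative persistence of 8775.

8775 → 1960 → 0 (2 steps)

2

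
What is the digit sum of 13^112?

13^112 = 57763760462441103919629606386717808402838564600041483878112782644184867996680364543345437413204041015154487543738157089836481
Sum of its 125 digits: 553.

553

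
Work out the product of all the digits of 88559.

14400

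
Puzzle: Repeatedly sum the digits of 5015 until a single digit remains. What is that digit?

2

5+0+1+5 = 11
1+1 = 2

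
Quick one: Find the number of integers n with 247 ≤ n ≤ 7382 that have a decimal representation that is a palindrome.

139

The integers in [247, 7382] that have a decimal representation that is a palindrome: 252, 262, 272, 282, 292, 303, …, 7227, 7337.
139 qualify.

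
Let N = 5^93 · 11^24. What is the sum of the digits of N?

5^93 · 11^24 = 994568836457289074632391663268562129032628182511051317948869154861313290894031524658203125
Sum of its 90 digits: 395.

395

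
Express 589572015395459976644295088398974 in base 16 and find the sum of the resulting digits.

589572015395459976644295088398974 in base 16 is 1D1171ECD6C4BFA85F3388D3E27E.
Digit sum: 1+13+1+1+7+1+14+12+13+6+12+4+11+15+10+8+5+15+3+3+8+8+13+3+14+2+7+14 = 224.

224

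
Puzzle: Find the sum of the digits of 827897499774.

81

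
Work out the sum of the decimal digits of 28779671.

47

2+8+7+7+9+6+7+1 = 47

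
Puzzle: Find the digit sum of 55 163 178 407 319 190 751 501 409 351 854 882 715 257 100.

5+5+1+6+3+1+7+8+4+0+7+3+1+9+1+9+0+7+5+1+5+0+1+4+0+9+3+5+1+8+5+4+8+8+2+7+1+5+2+5+7+1+0+0 = 174

174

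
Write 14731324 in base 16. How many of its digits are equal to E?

1

14731324 in base 16 is E0C83C.
The digit E appears 1 time.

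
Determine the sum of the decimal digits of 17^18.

17^18 = 14063084452067724991009
Sum of its 23 digits: 91.

91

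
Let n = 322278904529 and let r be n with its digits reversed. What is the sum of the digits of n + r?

70

Reversal of 322278904529 is 925409872223; 322278904529 + 925409872223 = 1247688776752.
Digit sum of 1247688776752: 1+2+4+7+6+8+8+7+7+6+7+5+2 = 70.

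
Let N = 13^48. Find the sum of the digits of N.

208

13^48 = 294632676319010105335586872991323185304149065116720321
Sum of its 54 digits: 208.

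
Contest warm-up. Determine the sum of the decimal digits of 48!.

234

48! = 12413915592536072670862289047373375038521486354677760000000000
Sum of its 62 digits: 234.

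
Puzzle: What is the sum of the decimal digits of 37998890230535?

71

3+7+9+9+8+8+9+0+2+3+0+5+3+5 = 71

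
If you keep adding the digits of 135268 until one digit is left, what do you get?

1+3+5+2+6+8 = 25
2+5 = 7

7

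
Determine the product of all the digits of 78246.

7×8×2×4×6 = 2688

2688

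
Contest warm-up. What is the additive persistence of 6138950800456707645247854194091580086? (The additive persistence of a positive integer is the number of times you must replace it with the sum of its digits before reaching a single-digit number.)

6138950800456707645247854194091580086 → 165 → 12 → 3 (3 steps)

3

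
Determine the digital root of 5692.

5+6+9+2 = 22
2+2 = 4

4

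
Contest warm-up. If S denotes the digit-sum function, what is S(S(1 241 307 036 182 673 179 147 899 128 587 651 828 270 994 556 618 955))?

First digit sum: 251.
2+5+1 = 8.

8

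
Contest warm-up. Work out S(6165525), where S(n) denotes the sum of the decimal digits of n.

6+1+6+5+5+2+5 = 30

30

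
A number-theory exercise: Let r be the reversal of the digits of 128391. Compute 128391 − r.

Reverse of 128391 is 193821.
128391 − 193821 = -65430

-65430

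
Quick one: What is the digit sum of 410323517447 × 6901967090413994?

106

410323517447 × 6901967090413994 = 2832039413842106293511953318
Sum of its 28 digits: 106.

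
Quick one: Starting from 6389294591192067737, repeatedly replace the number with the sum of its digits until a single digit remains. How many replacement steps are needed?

6389294591192067737 → 98 → 17 → 8 (3 steps)

3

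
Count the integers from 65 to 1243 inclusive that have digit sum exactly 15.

85

The integers in [65, 1243] that have digit sum exactly 15: 69, 78, 87, 96, 159, 168, …, 1194, 1239.
85 qualify.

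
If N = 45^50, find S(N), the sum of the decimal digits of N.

396

45^50 = 45774719191272635313479811160208512239764957207999174215728999115526676177978515625
Sum of its 83 digits: 396.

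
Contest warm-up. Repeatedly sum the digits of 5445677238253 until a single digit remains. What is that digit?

7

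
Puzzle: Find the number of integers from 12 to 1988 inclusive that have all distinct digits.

1232

The integers in [12, 1988] that have all distinct digits: 12, 13, 14, 15, 16, 17, …, 1986, 1987.
1232 qualify.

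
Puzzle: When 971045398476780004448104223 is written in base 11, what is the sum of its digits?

153

971045398476780004448104223 in base 11 is 8A649A1235394175A893838872.
Digit sum: 8+10+6+4+9+10+1+2+3+5+3+9+4+1+7+5+10+8+9+3+8+3+8+8+7+2 = 153.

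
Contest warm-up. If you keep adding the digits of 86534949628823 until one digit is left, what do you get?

5

8+6+5+3+4+9+4+9+6+2+8+8+2+3 = 77
7+7 = 14
1+4 = 5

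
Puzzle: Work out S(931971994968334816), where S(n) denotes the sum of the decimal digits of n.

9+3+1+9+7+1+9+9+4+9+6+8+3+3+4+8+1+6 = 100

100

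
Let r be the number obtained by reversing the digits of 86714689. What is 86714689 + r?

Reverse of 86714689 is 98641768.
86714689 + 98641768 = 185356457

185356457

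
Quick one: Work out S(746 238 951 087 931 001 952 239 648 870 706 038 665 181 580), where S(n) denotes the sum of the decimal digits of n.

7+4+6+2+3+8+9+5+1+0+8+7+9+3+1+0+0+1+9+5+2+2+3+9+6+4+8+8+7+0+7+0+6+0+3+8+6+6+5+1+8+1+5+8+0 = 201

201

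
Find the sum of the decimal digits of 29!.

29! = 8841761993739701954543616000000
Sum of its 31 digits: 126.

126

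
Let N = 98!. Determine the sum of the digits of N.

98! = 9426890448883247745626185743057242473809693764078951663494238777294707070023223798882976159207729119823605850588608460429412647567360000000000000000000000
Sum of its 154 digits: 639.

639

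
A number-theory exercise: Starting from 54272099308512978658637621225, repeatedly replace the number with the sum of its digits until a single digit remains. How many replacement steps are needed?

2

54272099308512978658637621225 → 134 → 8 (2 steps)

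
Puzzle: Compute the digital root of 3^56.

9

The digital root of n equals n mod 9 (or 9 when 9 | n), so we need 3^56 mod 9.
3^56 ≡ 0 (mod 9), so the digital root is 9.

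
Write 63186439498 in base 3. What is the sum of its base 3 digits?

24

63186439498 in base 3 is 20001002120102200222221.
Digit sum: 2+0+0+0+1+0+0+2+1+2+0+1+0+2+2+0+0+2+2+2+2+2+1 = 24.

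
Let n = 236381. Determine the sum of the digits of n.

23

2+3+6+3+8+1 = 23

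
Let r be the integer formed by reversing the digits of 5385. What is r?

5835

Reversing 5385 gives 5835.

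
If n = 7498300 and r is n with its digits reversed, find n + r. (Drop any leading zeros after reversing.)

Reverse of 7498300 is 38947.
7498300 + 38947 = 7537247

7537247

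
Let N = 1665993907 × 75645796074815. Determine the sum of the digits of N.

1665993907 × 75645796074815 = 126025435350806306152205
Sum of its 24 digits: 74.

74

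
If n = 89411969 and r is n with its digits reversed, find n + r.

186323467

Reverse of 89411969 is 96911498.
89411969 + 96911498 = 186323467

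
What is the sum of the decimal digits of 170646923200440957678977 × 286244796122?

170646923200440957678977 × 286244796122 = 48846793740356813671317201690527194
Sum of its 35 digits: 157.

157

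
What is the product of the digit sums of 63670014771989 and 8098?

1700

S(63670014771989) = 6+3+6+7+0+0+1+4+7+7+1+9+8+9 = 68.
S(8098) = 8+0+9+8 = 25.
68 · 25 = 1700.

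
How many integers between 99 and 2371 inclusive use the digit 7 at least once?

The integers in [99, 2371] that use the digit 7 at least once: 107, 117, 127, 137, 147, 157, …, 2370, 2371.
589 qualify.

589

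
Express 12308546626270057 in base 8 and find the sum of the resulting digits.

65

12308546626270057 in base 8 is 535650732527031551.
Digit sum: 5+3+5+6+5+0+7+3+2+5+2+7+0+3+1+5+5+1 = 65.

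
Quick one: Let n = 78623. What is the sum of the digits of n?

26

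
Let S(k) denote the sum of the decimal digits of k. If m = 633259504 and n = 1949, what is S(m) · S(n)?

851

S(633259504) = 6+3+3+2+5+9+5+0+4 = 37.
S(1949) = 1+9+4+9 = 23.
37 · 23 = 851.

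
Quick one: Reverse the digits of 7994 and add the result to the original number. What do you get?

12991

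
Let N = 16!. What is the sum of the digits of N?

63

16! = 20922789888000
Sum of its 14 digits: 63.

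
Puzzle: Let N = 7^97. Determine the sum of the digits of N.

376

7^97 = 9429960669459935834824045974053110235735286294182581343830598633795018832760723207
Sum of its 82 digits: 376.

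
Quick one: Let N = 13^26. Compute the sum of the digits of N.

133

13^26 = 91733330193268616658399616009
Sum of its 29 digits: 133.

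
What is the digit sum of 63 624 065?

6+3+6+2+4+0+6+5 = 32

32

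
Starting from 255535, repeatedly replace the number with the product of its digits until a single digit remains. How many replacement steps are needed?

255535 → 3750 → 0 (2 steps)

2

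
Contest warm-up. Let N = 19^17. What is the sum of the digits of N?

118

19^17 = 5480386857784802185939
Sum of its 22 digits: 118.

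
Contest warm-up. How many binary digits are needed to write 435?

9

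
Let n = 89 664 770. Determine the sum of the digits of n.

47

8+9+6+6+4+7+7+0 = 47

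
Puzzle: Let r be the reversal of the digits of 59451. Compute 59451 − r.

43956

Reverse of 59451 is 15495.
59451 − 15495 = 43956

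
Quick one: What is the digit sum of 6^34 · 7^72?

6^34 · 7^72 = 2014658284687753682433433969000613691794036160633801822871404206281047881200250331856896
Sum of its 88 digits: 360.

360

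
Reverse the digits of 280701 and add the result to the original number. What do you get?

387783

Reverse of 280701 is 107082.
280701 + 107082 = 387783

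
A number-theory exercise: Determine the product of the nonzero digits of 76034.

504

7×6×3×4 = 504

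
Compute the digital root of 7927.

7+9+2+7 = 25
2+5 = 7

7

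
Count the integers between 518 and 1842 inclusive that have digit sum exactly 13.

102

The integers in [518, 1842] that have digit sum exactly 13: 526, 535, 544, 553, 562, 571, …, 1831, 1840.
102 qualify.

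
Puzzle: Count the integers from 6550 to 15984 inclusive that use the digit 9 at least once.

The integers in [6550, 15984] that use the digit 9 at least once: 6559, 6569, 6579, 6589, 6590, 6591, …, 15983, 15984.
3324 qualify.

3324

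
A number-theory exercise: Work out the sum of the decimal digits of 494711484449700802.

76

4+9+4+7+1+1+4+8+4+4+4+9+7+0+0+8+0+2 = 76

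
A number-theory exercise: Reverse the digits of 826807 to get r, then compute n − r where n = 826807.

118179

Reverse of 826807 is 708628.
826807 − 708628 = 118179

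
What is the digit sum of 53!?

53! = 4274883284060025564298013753389399649690343788366813724672000000000000
Sum of its 70 digits: 279.

279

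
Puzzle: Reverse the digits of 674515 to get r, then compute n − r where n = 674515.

Reverse of 674515 is 515476.
674515 − 515476 = 159039

159039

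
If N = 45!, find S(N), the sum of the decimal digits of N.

45! = 119622220865480194561963161495657715064383733760000000000
Sum of its 57 digits: 207.

207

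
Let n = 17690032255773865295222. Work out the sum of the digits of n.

98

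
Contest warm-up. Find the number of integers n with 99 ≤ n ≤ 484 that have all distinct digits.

The integers in [99, 484] that have all distinct digits: 102, 103, 104, 105, 106, 107, …, 482, 483.
276 qualify.

276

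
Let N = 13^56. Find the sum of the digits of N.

13^56 = 240340925483865739231684226863347488692170121179138216604681441
Sum of its 63 digits: 268.

268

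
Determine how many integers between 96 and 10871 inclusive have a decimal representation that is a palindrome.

190

The integers in [96, 10871] that have a decimal representation that is a palindrome: 99, 101, 111, 121, 131, 141, …, 10701, 10801.
190 qualify.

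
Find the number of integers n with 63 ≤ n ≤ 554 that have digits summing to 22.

1

The integers in [63, 554] that have digits summing to 22: 499.
1 qualifies.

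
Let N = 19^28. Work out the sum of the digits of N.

154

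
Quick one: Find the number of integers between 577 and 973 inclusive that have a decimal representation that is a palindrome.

The integers in [577, 973] that have a decimal representation that is a palindrome: 585, 595, 606, 616, 626, 636, …, 959, 969.
39 qualify.

39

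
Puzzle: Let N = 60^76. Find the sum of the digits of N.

60^76 = 1378780171651366161507966645751834862872575408962976413122560000000000000000000000000000000000000000000000000000000000000000000000000000
Sum of its 136 digits: 279.

279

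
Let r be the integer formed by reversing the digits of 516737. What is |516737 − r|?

Reverse of 516737 is 737615.
|516737 − 737615| = 220878

220878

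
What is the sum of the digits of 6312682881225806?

68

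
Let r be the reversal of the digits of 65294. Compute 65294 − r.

Reverse of 65294 is 49256.
65294 − 49256 = 16038

16038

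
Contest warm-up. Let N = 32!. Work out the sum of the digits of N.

32! = 263130836933693530167218012160000000
Sum of its 36 digits: 108.

108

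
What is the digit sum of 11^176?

787

11^176 = 1928024675501062601417794261184281402668678932061472633972629302062389119991535045294736046600327549389263611681702322401352103435425933608377806272120949992458394089094718732859741761
Sum of its 184 digits: 787.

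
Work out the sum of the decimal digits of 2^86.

2^86 = 77371252455336267181195264
Sum of its 26 digits: 112.

112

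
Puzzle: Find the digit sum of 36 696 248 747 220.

66

3+6+6+9+6+2+4+8+7+4+7+2+2+0 = 66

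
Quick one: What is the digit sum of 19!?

19! = 121645100408832000
Sum of its 18 digits: 45.

45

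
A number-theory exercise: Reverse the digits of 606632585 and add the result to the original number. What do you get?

1191869191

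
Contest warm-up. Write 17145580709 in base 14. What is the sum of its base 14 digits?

17145580709 in base 14 is B89177685.
Digit sum: 11+8+9+1+7+7+6+8+5 = 62.

62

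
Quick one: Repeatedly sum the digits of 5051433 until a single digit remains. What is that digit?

3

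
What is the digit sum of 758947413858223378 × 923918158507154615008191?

144

758947413858223378 × 923918158507154615008191 = 701205297015657100041027204120502177689198
Sum of its 42 digits: 144.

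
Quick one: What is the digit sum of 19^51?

235

19^51 = 164601446942513134106236725812829032045114121982009343319734091019
Sum of its 66 digits: 235.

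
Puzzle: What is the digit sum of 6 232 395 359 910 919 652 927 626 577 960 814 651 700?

187

6+2+3+2+3+9+5+3+5+9+9+1+0+9+1+9+6+5+2+9+2+7+6+2+6+5+7+7+9+6+0+8+1+4+6+5+1+7+0+0 = 187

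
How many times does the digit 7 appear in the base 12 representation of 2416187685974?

1

2416187685974 in base 12 is 33033444A872.
The digit 7 appears 1 time.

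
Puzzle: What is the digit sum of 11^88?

466

11^88 = 43909277783870034878569768760415886733743786946105343887995366053338664170638348798300219681
Sum of its 92 digits: 466.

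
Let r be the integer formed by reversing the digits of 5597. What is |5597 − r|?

2358

Reverse of 5597 is 7955.
|5597 − 7955| = 2358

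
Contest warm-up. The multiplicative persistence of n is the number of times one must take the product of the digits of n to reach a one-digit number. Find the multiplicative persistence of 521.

521 → 10 → 0 (2 steps)

2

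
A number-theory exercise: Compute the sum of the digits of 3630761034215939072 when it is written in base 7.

3630761034215939072 in base 7 is 6333426230202651221021.
Digit sum: 6+3+3+3+4+2+6+2+3+0+2+0+2+6+5+1+2+2+1+0+2+1 = 56.

56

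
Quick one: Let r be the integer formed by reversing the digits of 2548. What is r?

8452

Reversing 2548 gives 8452.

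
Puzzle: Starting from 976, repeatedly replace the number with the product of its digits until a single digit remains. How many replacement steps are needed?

5

976 → 378 → 168 → 48 → 32 → 6 (5 steps)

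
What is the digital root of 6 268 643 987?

6+2+6+8+6+4+3+9+8+7 = 59
5+9 = 14
1+4 = 5

5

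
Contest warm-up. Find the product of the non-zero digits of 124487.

1792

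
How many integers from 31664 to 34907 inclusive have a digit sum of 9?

31

The integers in [31664, 34907] that have a digit sum of 9: 32004, 32013, 32022, 32031, 32040, 32103, …, 34110, 34200.
31 qualify.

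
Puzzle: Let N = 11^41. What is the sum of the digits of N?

203

11^41 = 4978518112499354698647829163838661251242411
Sum of its 43 digits: 203.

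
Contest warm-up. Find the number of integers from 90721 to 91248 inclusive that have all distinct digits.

The integers in [90721, 91248] that have all distinct digits: 90721, 90723, 90724, 90725, 90726, 90728, …, 91247, 91248.
138 qualify.

138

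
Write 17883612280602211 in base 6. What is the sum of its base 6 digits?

17883612280602211 in base 6 is 452031134021440352151.
Digit sum: 4+5+2+0+3+1+1+3+4+0+2+1+4+4+0+3+5+2+1+5+1 = 51.

51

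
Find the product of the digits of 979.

9×7×9 = 567

567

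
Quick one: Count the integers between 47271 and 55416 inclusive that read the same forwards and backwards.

The integers in [47271, 55416] that read the same forwards and backwards: 47274, 47374, 47474, 47574, 47674, 47774, …, 55255, 55355.
82 qualify.

82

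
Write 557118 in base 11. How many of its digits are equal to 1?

557118 in base 11 is 350631.
The digit 1 appears 1 time.

1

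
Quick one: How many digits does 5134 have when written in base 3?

8

5134 in base 3 is 21001011, which has 8 digits.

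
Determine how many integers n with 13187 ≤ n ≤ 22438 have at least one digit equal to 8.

3214

The integers in [13187, 22438] that have at least one digit equal to 8: 13187, 13188, 13189, 13198, 13208, 13218, …, 22428, 22438.
3214 qualify.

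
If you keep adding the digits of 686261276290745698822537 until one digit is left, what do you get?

4

6+8+6+2+6+1+2+7+6+2+9+0+7+4+5+6+9+8+8+2+2+5+3+7 = 121
1+2+1 = 4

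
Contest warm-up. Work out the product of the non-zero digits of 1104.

4

1×1×4 = 4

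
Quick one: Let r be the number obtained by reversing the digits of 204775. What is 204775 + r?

782177

Reverse of 204775 is 577402.
204775 + 577402 = 782177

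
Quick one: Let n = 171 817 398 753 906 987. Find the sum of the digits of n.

1+7+1+8+1+7+3+9+8+7+5+3+9+0+6+9+8+7 = 99

99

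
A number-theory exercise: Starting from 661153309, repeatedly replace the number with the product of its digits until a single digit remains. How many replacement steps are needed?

1

661153309 → 0 (1 step)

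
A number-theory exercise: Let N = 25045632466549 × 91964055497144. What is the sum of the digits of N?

25045632466549 × 91964055497144 = 2303297934114783803145036056
Sum of its 28 digits: 107.

107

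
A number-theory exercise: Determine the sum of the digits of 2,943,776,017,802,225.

2+9+4+3+7+7+6+0+1+7+8+0+2+2+2+5 = 65

65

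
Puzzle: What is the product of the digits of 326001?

3×2×6×0×0×1 = 0

0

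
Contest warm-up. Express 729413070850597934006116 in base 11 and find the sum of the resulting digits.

136

729413070850597934006116 in base 11 is 8A62539695A826208A82629.
Digit sum: 8+10+6+2+5+3+9+6+9+5+10+8+2+6+2+0+8+10+8+2+6+2+9 = 136.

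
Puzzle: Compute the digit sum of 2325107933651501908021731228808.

2+3+2+5+1+0+7+9+3+3+6+5+1+5+0+1+9+0+8+0+2+1+7+3+1+2+2+8+8+0+8 = 112

112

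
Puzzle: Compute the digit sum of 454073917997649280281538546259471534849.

4+5+4+0+7+3+9+1+7+9+9+7+6+4+9+2+8+0+2+8+1+5+3+8+5+4+6+2+5+9+4+7+1+5+3+4+8+4+9 = 197

197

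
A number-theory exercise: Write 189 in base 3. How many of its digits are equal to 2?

1

189 in base 3 is 21000.
The digit 2 appears 1 time.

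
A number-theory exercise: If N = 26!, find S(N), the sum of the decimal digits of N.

81

26! = 403291461126605635584000000
Sum of its 27 digits: 81.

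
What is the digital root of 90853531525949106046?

4

9+0+8+5+3+5+3+1+5+2+5+9+4+9+1+0+6+0+4+6 = 85
8+5 = 13
1+3 = 4
(Equivalently, 90853531525949106046 mod 9 = 4.)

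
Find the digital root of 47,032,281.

9

4+7+0+3+2+2+8+1 = 27
2+7 = 9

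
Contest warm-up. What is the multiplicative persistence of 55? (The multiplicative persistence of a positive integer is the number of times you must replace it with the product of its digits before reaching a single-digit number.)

55 → 25 → 10 → 0 (3 steps)

3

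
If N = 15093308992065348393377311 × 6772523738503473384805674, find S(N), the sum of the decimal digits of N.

198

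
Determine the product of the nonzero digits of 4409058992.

933120

4×4×9×5×8×9×9×2 = 933120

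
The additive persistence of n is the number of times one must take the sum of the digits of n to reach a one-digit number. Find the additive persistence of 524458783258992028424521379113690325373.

2

524458783258992028424521379113690325373 → 171 → 9 (2 steps)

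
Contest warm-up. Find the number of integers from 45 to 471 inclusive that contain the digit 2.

The integers in [45, 471] that contain the digit 2: 52, 62, 72, 82, 92, 102, …, 452, 462.
159 qualify.

159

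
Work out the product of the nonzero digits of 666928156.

6×6×6×9×2×8×1×5×6 = 933120

933120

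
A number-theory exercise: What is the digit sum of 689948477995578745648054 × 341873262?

162

689948477995578745648054 × 341873262 = 235874936784283727352568524932148
Sum of its 33 digits: 162.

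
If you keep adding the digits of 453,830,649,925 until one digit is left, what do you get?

4+5+3+8+3+0+6+4+9+9+2+5 = 58
5+8 = 13
1+3 = 4
(Equivalently, 453,830,649,925 mod 9 = 4.)

4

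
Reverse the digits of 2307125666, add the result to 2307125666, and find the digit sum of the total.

58

Reversal of 2307125666 is 6665217032; 2307125666 + 6665217032 = 8972342698.
Digit sum of 8972342698: 8+9+7+2+3+4+2+6+9+8 = 58.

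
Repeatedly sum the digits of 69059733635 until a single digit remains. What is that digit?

2

6+9+0+5+9+7+3+3+6+3+5 = 56
5+6 = 11
1+1 = 2
(Equivalently, 69059733635 mod 9 = 2.)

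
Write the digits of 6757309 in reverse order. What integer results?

9037576

Reversing 6757309 gives 9037576.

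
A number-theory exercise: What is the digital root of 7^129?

1

The digital root of n equals n mod 9 (or 9 when 9 | n), so we need 7^129 mod 9.
7^129 ≡ 1 (mod 9), so the digital root is 1.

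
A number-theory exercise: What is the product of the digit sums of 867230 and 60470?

S(867230) = 8+6+7+2+3+0 = 26.
S(60470) = 6+0+4+7+0 = 17.
26 · 17 = 442.

442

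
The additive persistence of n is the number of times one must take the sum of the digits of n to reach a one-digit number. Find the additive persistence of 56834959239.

56834959239 → 63 → 9 (2 steps)

2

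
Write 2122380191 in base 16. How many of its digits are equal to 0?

2122380191 in base 16 is 7E80F39F.
The digit 0 appears 1 time.

1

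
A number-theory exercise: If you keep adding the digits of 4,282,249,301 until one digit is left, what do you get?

8

4+2+8+2+2+4+9+3+0+1 = 35
3+5 = 8
(Equivalently, 4,282,249,301 mod 9 = 8.)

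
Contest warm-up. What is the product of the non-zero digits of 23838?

1152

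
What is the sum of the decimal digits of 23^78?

496

23^78 = 16397257218987799102481750240435915127423202162980618558306068975244248784823204354849013987593911694566769
Sum of its 107 digits: 496.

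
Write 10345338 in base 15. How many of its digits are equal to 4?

2

10345338 in base 15 is D95443.
The digit 4 appears 2 times.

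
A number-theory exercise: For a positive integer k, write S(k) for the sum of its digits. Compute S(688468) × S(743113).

S(688468) = 6+8+8+4+6+8 = 40.
S(743113) = 7+4+3+1+1+3 = 19.
40 · 19 = 760.

760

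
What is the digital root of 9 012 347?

8

9+0+1+2+3+4+7 = 26
2+6 = 8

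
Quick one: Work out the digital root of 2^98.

4

The digital root of n equals n mod 9 (or 9 when 9 | n), so we need 2^98 mod 9.
2^98 ≡ 4 (mod 9), so the digital root is 4.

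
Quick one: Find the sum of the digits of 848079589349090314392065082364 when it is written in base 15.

164

848079589349090314392065082364 in base 15 is 355A2D5B3816B1B0C7A9953194.
Digit sum: 3+5+5+10+2+13+5+11+3+8+1+6+11+1+11+0+12+7+10+9+9+5+3+1+9+4 = 164.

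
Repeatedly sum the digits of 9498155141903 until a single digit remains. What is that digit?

5

9+4+9+8+1+5+5+1+4+1+9+0+3 = 59
5+9 = 14
1+4 = 5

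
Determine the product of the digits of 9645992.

174960

9×6×4×5×9×9×2 = 174960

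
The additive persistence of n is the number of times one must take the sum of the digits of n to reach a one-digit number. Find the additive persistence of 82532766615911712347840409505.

82532766615911712347840409505 → 121 → 4 (2 steps)

2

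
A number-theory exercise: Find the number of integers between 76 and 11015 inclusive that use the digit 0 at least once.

3628

The integers in [76, 11015] that use the digit 0 at least once: 80, 90, 100, 101, 102, 103, …, 11014, 11015.
3628 qualify.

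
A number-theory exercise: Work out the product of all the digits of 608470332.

6×0×8×4×7×0×3×3×2 = 0

0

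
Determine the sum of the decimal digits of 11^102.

505

11^102 = 16674540931184946922783187978228460499279840752046544384107237838107532103558292289097540299192481699966121
Sum of its 107 digits: 505.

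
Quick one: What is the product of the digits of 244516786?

322560

2×4×4×5×1×6×7×8×6 = 322560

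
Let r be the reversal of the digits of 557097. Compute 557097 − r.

Reverse of 557097 is 790755.
557097 − 790755 = -233658

-233658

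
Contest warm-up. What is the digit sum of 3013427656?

37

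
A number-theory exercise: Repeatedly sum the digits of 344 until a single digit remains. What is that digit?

2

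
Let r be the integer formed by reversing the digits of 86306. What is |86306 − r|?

Reverse of 86306 is 60368.
|86306 − 60368| = 25938

25938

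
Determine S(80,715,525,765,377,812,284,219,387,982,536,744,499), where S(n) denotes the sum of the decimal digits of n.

193

8+0+7+1+5+5+2+5+7+6+5+3+7+7+8+1+2+2+8+4+2+1+9+3+8+7+9+8+2+5+3+6+7+4+4+4+9+9 = 193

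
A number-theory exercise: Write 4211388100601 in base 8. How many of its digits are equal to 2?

4211388100601 in base 8 is 75221222527771.
The digit 2 appears 6 times.

6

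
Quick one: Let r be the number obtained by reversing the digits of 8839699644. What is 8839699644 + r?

Reverse of 8839699644 is 4469969388.
8839699644 + 4469969388 = 13309669032

13309669032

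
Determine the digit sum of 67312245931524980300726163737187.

6+7+3+1+2+2+4+5+9+3+1+5+2+4+9+8+0+3+0+0+7+2+6+1+6+3+7+3+7+1+8+7 = 132

132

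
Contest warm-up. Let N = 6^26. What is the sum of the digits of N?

6^26 = 170581728179578208256
Sum of its 21 digits: 99.

99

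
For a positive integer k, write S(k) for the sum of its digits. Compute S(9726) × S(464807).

696

S(9726) = 9+7+2+6 = 24.
S(464807) = 4+6+4+8+0+7 = 29.
24 · 29 = 696.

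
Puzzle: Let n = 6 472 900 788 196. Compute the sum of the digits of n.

67

6+4+7+2+9+0+0+7+8+8+1+9+6 = 67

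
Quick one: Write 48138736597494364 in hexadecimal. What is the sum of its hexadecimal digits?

109

48138736597494364 in base 16 is AB05ED06D46A5C.
Digit sum: 10+11+0+5+14+13+0+6+13+4+6+10+5+12 = 109.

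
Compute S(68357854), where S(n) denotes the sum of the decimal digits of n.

6+8+3+5+7+8+5+4 = 46

46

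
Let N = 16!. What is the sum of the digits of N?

63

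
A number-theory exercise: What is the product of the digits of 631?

6×3×1 = 18

18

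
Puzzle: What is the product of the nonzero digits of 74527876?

7×4×5×2×7×8×7×6 = 658560

658560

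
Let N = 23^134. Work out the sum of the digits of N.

23^134 = 296162471984580759935155211465554463846492341524045605175330631799712916978623347832294009473125305655867158407912452735445707434394375431549739776727249993247992094989362394785250609
Sum of its 183 digits: 862.

862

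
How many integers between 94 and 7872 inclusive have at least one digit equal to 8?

The integers in [94, 7872] that have at least one digit equal to 8: 98, 108, 118, 128, 138, 148, …, 7871, 7872.
2104 qualify.

2104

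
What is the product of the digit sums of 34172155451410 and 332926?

S(34172155451410) = 3+4+1+7+2+1+5+5+4+5+1+4+1+0 = 43.
S(332926) = 3+3+2+9+2+6 = 25.
43 · 25 = 1075.

1075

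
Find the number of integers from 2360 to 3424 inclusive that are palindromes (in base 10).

The integers in [2360, 3424] that are palindromes (in base 10): 2442, 2552, 2662, 2772, 2882, 2992, 3003, 3113, 3223, 3333.
10 qualify.

10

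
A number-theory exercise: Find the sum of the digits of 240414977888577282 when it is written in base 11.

92

240414977888577282 in base 11 is 5260A6915A861472A.
Digit sum: 5+2+6+0+10+6+9+1+5+10+8+6+1+4+7+2+10 = 92.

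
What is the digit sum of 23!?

23! = 25852016738884976640000
Sum of its 23 digits: 99.

99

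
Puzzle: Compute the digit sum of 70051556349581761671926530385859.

7+0+0+5+1+5+5+6+3+4+9+5+8+1+7+6+1+6+7+1+9+2+6+5+3+0+3+8+5+8+5+9 = 150

150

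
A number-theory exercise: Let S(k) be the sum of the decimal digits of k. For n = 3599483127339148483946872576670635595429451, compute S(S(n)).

12

First digit sum: 219.
2+1+9 = 12.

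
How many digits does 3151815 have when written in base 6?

9

3151815 in base 6 is 151315423, which has 9 digits.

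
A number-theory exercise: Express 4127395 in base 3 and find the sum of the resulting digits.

15

4127395 in base 3 is 21202200201111.
Digit sum: 2+1+2+0+2+2+0+0+2+0+1+1+1+1 = 15.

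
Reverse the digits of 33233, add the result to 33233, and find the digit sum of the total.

Reversal of 33233 is 33233; 33233 + 33233 = 66466.
Digit sum of 66466: 6+6+4+6+6 = 28.

28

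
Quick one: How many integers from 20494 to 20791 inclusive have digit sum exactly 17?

28

The integers in [20494, 20791] that have digit sum exactly 17: 20519, 20528, 20537, 20546, 20555, 20564, …, 20771, 20780.
28 qualify.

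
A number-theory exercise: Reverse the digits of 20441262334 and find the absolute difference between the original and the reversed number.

22884952068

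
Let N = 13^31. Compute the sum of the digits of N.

13^31 = 34059943367449284484947168626829637
Sum of its 35 digits: 184.

184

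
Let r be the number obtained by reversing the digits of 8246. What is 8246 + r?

14674

Reverse of 8246 is 6428.
8246 + 6428 = 14674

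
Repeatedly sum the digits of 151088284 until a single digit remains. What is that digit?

1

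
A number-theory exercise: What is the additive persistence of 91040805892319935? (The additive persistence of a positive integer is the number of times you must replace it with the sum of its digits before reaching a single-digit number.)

3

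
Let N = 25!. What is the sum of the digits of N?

72

25! = 15511210043330985984000000
Sum of its 26 digits: 72.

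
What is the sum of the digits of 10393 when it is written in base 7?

13

10393 in base 7 is 42205.
Digit sum: 4+2+2+0+5 = 13.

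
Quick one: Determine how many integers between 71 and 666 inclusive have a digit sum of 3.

The integers in [71, 666] that have a digit sum of 3: 102, 111, 120, 201, 210, 300.
6 qualify.

6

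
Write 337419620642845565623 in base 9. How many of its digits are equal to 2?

2

337419620642845565623 in base 9 is 3067036367726661521361.
The digit 2 appears 2 times.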